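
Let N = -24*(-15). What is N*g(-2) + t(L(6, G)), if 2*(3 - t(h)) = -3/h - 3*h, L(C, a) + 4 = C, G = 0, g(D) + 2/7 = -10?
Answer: -103491/28 ≈ -3696.1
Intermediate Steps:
g(D) = -72/7 (g(D) = -2/7 - 10 = -72/7)
L(C, a) = -4 + C
t(h) = 3 + 3*h/2 + 3/(2*h) (t(h) = 3 - (-3/h - 3*h)/2 = 3 - (-3*h - 3/h)/2 = 3 + (3*h/2 + 3/(2*h)) = 3 + 3*h/2 + 3/(2*h))
N = 360
N*g(-2) + t(L(6, G)) = 360*(-72/7) + 3*(1 + (-4 + 6)*(2 + (-4 + 6)))/(2*(-4 + 6)) = -25920/7 + (3/2)*(1 + 2*(2 + 2))/2 = -25920/7 + (3/2)*(½)*(1 + 2*4) = -25920/7 + (3/2)*(½)*(1 + 8) = -25920/7 + (3/2)*(½)*9 = -25920/7 + 27/4 = -103491/28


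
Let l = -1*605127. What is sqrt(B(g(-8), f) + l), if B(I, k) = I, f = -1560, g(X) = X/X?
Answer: I*sqrt(605126) ≈ 777.9*I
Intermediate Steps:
g(X) = 1
l = -605127
sqrt(B(g(-8), f) + l) = sqrt(1 - 605127) = sqrt(-605126) = I*sqrt(605126)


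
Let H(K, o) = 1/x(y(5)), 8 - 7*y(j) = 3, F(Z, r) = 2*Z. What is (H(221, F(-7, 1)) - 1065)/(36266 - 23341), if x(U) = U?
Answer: -5318/64625 ≈ -0.082290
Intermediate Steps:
y(j) = 5/7 (y(j) = 8/7 - ⅐*3 = 8/7 - 3/7 = 5/7)
H(K, o) = 7/5 (H(K, o) = 1/(5/7) = 7/5)
(H(221, F(-7, 1)) - 1065)/(36266 - 23341) = (7/5 - 1065)/(36266 - 23341) = -5318/5/12925 = -5318/5*1/12925 = -5318/64625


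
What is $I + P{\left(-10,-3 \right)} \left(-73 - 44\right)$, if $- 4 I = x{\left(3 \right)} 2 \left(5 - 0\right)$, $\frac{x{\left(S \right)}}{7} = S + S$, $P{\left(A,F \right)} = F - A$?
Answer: $-924$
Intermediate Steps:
$x{\left(S \right)} = 14 S$ ($x{\left(S \right)} = 7 \left(S + S\right) = 7 \cdot 2 S = 14 S$)
$I = -105$ ($I = - \frac{14 \cdot 3 \cdot 2 \left(5 - 0\right)}{4} = - \frac{42 \cdot 2 \left(5 + 0\right)}{4} = - \frac{84 \cdot 5}{4} = \left(- \frac{1}{4}\right) 420 = -105$)
$I + P{\left(-10,-3 \right)} \left(-73 - 44\right) = -105 + \left(-3 - -10\right) \left(-73 - 44\right) = -105 + \left(-3 + 10\right) \left(-73 - 44\right) = -105 + 7 \left(-117\right) = -105 - 819 = -924$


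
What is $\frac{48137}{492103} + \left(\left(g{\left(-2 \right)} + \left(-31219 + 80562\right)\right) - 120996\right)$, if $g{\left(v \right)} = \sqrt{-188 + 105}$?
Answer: $- \frac{35260608122}{492103} + i \sqrt{83} \approx -71653.0 + 9.1104 i$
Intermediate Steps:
$g{\left(v \right)} = i \sqrt{83}$ ($g{\left(v \right)} = \sqrt{-83} = i \sqrt{83}$)
$\frac{48137}{492103} + \left(\left(g{\left(-2 \right)} + \left(-31219 + 80562\right)\right) - 120996\right) = \frac{48137}{492103} - \left(71653 - i \sqrt{83}\right) = - \frac{35260608122}{492103} + i \sqrt{83}$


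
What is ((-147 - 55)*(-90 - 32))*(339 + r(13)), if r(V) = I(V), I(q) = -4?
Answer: 8255740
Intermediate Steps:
r(V) = -4
((-147 - 55)*(-90 - 32))*(339 + r(13)) = ((-147 - 55)*(-90 - 32))*(339 - 4) = -202*(-122)*335 = 24644*335 = 8255740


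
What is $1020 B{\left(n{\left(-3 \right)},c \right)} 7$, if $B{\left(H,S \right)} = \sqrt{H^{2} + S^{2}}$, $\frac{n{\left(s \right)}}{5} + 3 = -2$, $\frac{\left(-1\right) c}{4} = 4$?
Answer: $7140 \sqrt{881} \approx 2.1193 \cdot 10^{5}$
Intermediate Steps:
$c = -16$ ($c = \left(-4\right) 4 = -16$)
$n{\left(s \right)} = -25$ ($n{\left(s \right)} = -15 + 5 \left(-2\right) = -15 - 10 = -25$)
$1020 B{\left(n{\left(-3 \right)},c \right)} 7 = 1020 \sqrt{\left(-25\right)^{2} + \left(-16\right)^{2}} \cdot 7 = 1020 \sqrt{625 + 256} \cdot 7 = 1020 \sqrt{881} \cdot 7 = 1020 \cdot 7 \sqrt{881} = 7140 \sqrt{881}$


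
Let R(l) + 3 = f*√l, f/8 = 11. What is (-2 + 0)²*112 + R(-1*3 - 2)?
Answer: 445 + 88*I*√5 ≈ 445.0 + 196.77*I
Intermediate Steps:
f = 88 (f = 8*11 = 88)
R(l) = -3 + 88*√l
(-2 + 0)²*112 + R(-1*3 - 2) = (-2 + 0)²*112 + (-3 + 88*√(-1*3 - 2)) = (-2)²*112 + (-3 + 88*√(-3 - 2)) = 4*112 + (-3 + 88*√(-5)) = 448 + (-3 + 88*(I*√5)) = 448 + (-3 + 88*I*√5) = 445 + 88*I*√5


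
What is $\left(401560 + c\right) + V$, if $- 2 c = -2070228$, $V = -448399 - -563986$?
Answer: $1552261$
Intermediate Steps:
$V = 115587$ ($V = -448399 + 563986 = 115587$)
$c = 1035114$ ($c = \left(- \frac{1}{2}\right) \left(-2070228\right) = 1035114$)
$\left(401560 + c\right) + V = \left(401560 + 1035114\right) + 115587 = 1436674 + 115587 = 1552261$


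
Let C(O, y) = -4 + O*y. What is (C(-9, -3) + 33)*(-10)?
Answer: -560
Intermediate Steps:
(C(-9, -3) + 33)*(-10) = ((-4 - 9*(-3)) + 33)*(-10) = ((-4 + 27) + 33)*(-10) = (23 + 33)*(-10) = 56*(-10) = -560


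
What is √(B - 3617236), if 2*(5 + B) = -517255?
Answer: I*√15503474/2 ≈ 1968.7*I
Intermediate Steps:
B = -517265/2 (B = -5 + (½)*(-517255) = -5 - 517255/2 = -517265/2 ≈ -2.5863e+5)
√(B - 3617236) = √(-517265/2 - 3617236) = √(-7751737/2) = I*√15503474/2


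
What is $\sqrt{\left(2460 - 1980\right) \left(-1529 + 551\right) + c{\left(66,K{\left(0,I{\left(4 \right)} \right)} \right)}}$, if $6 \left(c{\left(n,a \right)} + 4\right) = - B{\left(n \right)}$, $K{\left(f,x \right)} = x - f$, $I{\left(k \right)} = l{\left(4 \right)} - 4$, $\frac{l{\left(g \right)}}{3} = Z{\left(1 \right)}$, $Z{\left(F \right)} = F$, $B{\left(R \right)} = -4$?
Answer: $\frac{i \sqrt{4224990}}{3} \approx 685.16 i$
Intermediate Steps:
$l{\left(g \right)} = 3$ ($l{\left(g \right)} = 3 \cdot 1 = 3$)
$I{\left(k \right)} = -1$ ($I{\left(k \right)} = 3 - 4 = -1$)
$c{\left(n,a \right)} = - \frac{10}{3}$ ($c{\left(n,a \right)} = -4 + \frac{\left(-1\right) \left(-4\right)}{6} = -4 + \frac{1}{6} \cdot 4 = -4 + \frac{2}{3} = - \frac{10}{3}$)
$\sqrt{\left(2460 - 1980\right) \left(-1529 + 551\right) + c{\left(66,K{\left(0,I{\left(4 \right)} \right)} \right)}} = \sqrt{\left(2460 - 1980\right) \left(-1529 + 551\right) - \frac{10}{3}} = \sqrt{480 \left(-978\right) - \frac{10}{3}} = \sqrt{-469440 - \frac{10}{3}} = \sqrt{- \frac{1408330}{3}} = \frac{i \sqrt{4224990}}{3}$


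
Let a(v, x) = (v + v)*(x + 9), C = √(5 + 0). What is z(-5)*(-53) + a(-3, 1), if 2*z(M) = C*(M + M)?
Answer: -60 + 265*√5 ≈ 532.56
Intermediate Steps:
C = √5 ≈ 2.2361
a(v, x) = 2*v*(9 + x) (a(v, x) = (2*v)*(9 + x) = 2*v*(9 + x))
z(M) = M*√5 (z(M) = (√5*(M + M))/2 = (√5*(2*M))/2 = (2*M*√5)/2 = M*√5)
z(-5)*(-53) + a(-3, 1) = -5*√5*(-53) + 2*(-3)*(9 + 1) = 265*√5 + 2*(-3)*10 = 265*√5 - 60 = -60 + 265*√5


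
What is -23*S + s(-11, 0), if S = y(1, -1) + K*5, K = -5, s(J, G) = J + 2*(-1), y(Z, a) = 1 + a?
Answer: 562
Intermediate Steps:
s(J, G) = -2 + J (s(J, G) = J - 2 = -2 + J)
S = -25 (S = (1 - 1) - 5*5 = 0 - 25 = -25)
-23*S + s(-11, 0) = -23*(-25) + (-2 - 11) = 575 - 13 = 562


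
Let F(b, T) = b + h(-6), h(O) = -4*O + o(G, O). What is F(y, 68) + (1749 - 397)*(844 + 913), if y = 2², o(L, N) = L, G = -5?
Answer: 2375487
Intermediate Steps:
h(O) = -5 - 4*O (h(O) = -4*O - 5 = -5 - 4*O)
y = 4
F(b, T) = 19 + b (F(b, T) = b + (-5 - 4*(-6)) = b + (-5 + 24) = b + 19 = 19 + b)
F(y, 68) + (1749 - 397)*(844 + 913) = (19 + 4) + (1749 - 397)*(844 + 913) = 23 + 1352*1757 = 23 + 2375464 = 2375487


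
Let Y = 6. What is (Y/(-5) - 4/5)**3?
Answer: -8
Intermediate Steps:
(Y/(-5) - 4/5)**3 = (6/(-5) - 4/5)**3 = (6*(-1/5) - 4*1/5)**3 = (-6/5 - 4/5)**3 = (-2)**3 = -8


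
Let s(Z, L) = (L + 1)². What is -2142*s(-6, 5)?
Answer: -77112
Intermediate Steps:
s(Z, L) = (1 + L)²
-2142*s(-6, 5) = -2142*(1 + 5)² = -2142*6² = -2142*36 = -77112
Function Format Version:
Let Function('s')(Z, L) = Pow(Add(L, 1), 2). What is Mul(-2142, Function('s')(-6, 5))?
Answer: -77112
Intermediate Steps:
Function('s')(Z, L) = Pow(Add(1, L), 2)
Mul(-2142, Function('s')(-6, 5)) = Mul(-2142, Pow(Add(1, 5), 2)) = Mul(-2142, Pow(6, 2)) = Mul(-2142, 36) = -77112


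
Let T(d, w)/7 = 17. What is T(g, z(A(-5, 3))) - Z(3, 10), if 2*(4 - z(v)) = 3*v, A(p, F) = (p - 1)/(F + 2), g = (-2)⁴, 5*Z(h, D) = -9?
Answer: 604/5 ≈ 120.80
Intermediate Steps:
Z(h, D) = -9/5 (Z(h, D) = (⅕)*(-9) = -9/5)
g = 16
A(p, F) = (-1 + p)/(2 + F)
z(v) = 4 - 3*v/2
T(d, w) = 119 (T(d, w) = 7*17 = 119)
T(g, z(A(-5, 3))) - Z(3, 10) = 119 - 1*(-9/5) = 119 + 9/5 = 604/5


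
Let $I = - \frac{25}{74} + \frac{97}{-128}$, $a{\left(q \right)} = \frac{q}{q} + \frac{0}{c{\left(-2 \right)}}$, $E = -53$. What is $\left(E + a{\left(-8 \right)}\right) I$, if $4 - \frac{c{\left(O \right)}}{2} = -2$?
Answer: $\frac{67457}{1184} \approx 56.974$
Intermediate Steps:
$c{\left(O \right)} = 12$ ($c{\left(O \right)} = 8 - -4 = 8 + 4 = 12$)
$a{\left(q \right)} = 1$ ($a{\left(q \right)} = \frac{q}{q} + \frac{0}{12} = 1 + 0 \cdot \frac{1}{12} = 1 + 0 = 1$)
$I = - \frac{5189}{4736}$ ($I = \left(-25\right) \frac{1}{74} + 97 \left(- \frac{1}{128}\right) = - \frac{25}{74} - \frac{97}{128} = - \frac{5189}{4736} \approx -1.0956$)
$\left(E + a{\left(-8 \right)}\right) I = \left(-53 + 1\right) \left(- \frac{5189}{4736}\right) = \left(-52\right) \left(- \frac{5189}{4736}\right) = \frac{67457}{1184}$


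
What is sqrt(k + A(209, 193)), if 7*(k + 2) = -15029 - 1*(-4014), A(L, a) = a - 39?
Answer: I*sqrt(69657)/7 ≈ 37.704*I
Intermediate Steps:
A(L, a) = -39 + a
k = -11029/7 (k = -2 + (-15029 - 1*(-4014))/7 = -2 + (-15029 + 4014)/7 = -2 + (1/7)*(-11015) = -2 - 11015/7 = -11029/7 ≈ -1575.6)
sqrt(k + A(209, 193)) = sqrt(-11029/7 + (-39 + 193)) = sqrt(-11029/7 + 154) = sqrt(-9951/7) = I*sqrt(69657)/7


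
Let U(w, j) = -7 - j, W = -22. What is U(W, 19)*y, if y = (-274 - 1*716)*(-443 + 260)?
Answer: -4710420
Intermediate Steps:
y = 181170 (y = (-274 - 716)*(-183) = -990*(-183) = 181170)
U(W, 19)*y = (-7 - 1*19)*181170 = (-7 - 19)*181170 = -26*181170 = -4710420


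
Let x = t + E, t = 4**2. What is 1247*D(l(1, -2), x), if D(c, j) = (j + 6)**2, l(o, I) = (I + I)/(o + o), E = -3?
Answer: 450167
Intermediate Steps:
t = 16
l(o, I) = I/o (l(o, I) = (2*I)/((2*o)) = (2*I)*(1/(2*o)) = I/o)
x = 13 (x = 16 - 3 = 13)
D(c, j) = (6 + j)**2
1247*D(l(1, -2), x) = 1247*(6 + 13)**2 = 1247*19**2 = 1247*361 = 450167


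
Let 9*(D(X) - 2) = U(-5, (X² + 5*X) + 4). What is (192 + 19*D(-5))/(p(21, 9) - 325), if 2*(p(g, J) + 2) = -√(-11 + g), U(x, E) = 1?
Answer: -455402/641559 + 2089*√10/1924677 ≈ -0.70640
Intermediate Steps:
D(X) = 19/9 (D(X) = 2 + (⅑)*1 = 2 + ⅑ = 19/9)
p(g, J) = -2 - √(-11 + g)/2 (p(g, J) = -2 + (-√(-11 + g))/2 = -2 - √(-11 + g)/2)
(192 + 19*D(-5))/(p(21, 9) - 325) = (192 + 19*(19/9))/((-2 - √(-11 + 21)/2) - 325) = (192 + 361/9)/((-2 - √10/2) - 325) = 2089/(9*(-327 - √10/2))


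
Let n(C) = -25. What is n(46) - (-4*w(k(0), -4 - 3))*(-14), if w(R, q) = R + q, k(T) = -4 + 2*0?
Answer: 591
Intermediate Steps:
k(T) = -4 (k(T) = -4 + 0 = -4)
n(46) - (-4*w(k(0), -4 - 3))*(-14) = -25 - (-4*(-4 + (-4 - 3)))*(-14) = -25 - (-4*(-4 - 7))*(-14) = -25 - (-4*(-11))*(-14) = -25 - 44*(-14) = -25 - 1*(-616) = -25 + 616 = 591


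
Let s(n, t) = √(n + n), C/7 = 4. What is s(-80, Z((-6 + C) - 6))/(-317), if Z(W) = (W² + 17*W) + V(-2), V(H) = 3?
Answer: -4*I*√10/317 ≈ -0.039903*I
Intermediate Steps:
C = 28 (C = 7*4 = 28)
Z(W) = 3 + W² + 17*W (Z(W) = (W² + 17*W) + 3 = 3 + W² + 17*W)
s(n, t) = √2*√n (s(n, t) = √(2*n) = √2*√n)
s(-80, Z((-6 + C) - 6))/(-317) = (√2*√(-80))/(-317) = (√2*(4*I*√5))*(-1/317) = (4*I*√10)*(-1/317) = -4*I*√10/317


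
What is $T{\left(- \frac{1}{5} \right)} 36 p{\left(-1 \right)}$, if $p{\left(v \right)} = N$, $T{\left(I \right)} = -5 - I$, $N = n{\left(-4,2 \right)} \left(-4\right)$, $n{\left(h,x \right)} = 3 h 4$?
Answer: $- \frac{165888}{5} \approx -33178.0$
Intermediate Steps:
$n{\left(h,x \right)} = 12 h$
$N = 192$ ($N = 12 \left(-4\right) \left(-4\right) = \left(-48\right) \left(-4\right) = 192$)
$p{\left(v \right)} = 192$
$T{\left(- \frac{1}{5} \right)} 36 p{\left(-1 \right)} = \left(-5 - - \frac{1}{5}\right) 36 \cdot 192 = \left(-5 + \frac{1}{5}\right) 36 \cdot 192 = \left(- \frac{24}{5}\right) 36 \cdot 192 = \left(- \frac{864}{5}\right) 192 = - \frac{165888}{5}$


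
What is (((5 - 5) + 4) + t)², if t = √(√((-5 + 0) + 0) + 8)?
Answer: (4 + √(8 + I*√5))² ≈ 46.843 + 5.3685*I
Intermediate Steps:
t = √(8 + I*√5) (t = √(√(-5 + 0) + 8) = √(√(-5) + 8) = √(I*√5 + 8) = √(8 + I*√5) ≈ 2.8554 + 0.39155*I)
(((5 - 5) + 4) + t)² = (((5 - 5) + 4) + √(8 + I*√5))² = ((0 + 4) + √(8 + I*√5))² = (4 + √(8 + I*√5))²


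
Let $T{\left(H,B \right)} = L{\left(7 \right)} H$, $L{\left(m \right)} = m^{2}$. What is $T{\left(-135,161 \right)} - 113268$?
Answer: $-119883$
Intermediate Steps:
$T{\left(H,B \right)} = 49 H$ ($T{\left(H,B \right)} = 7^{2} H = 49 H$)
$T{\left(-135,161 \right)} - 113268 = 49 \left(-135\right) - 113268 = -6615 - 113268 = -119883$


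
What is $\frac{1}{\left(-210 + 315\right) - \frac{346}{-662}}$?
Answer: $\frac{331}{34928} \approx 0.0094766$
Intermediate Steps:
$\frac{1}{\left(-210 + 315\right) - \frac{346}{-662}} = \frac{1}{105 - - \frac{173}{331}} = \frac{1}{105 + \frac{173}{331}} = \frac{1}{\frac{34928}{331}} = \frac{331}{34928}$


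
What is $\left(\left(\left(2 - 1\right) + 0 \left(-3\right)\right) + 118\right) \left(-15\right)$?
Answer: $-1785$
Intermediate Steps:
$\left(\left(\left(2 - 1\right) + 0 \left(-3\right)\right) + 118\right) \left(-15\right) = \left(\left(\left(2 - 1\right) + 0\right) + 118\right) \left(-15\right) = \left(\left(1 + 0\right) + 118\right) \left(-15\right) = \left(1 + 118\right) \left(-15\right) = 119 \left(-15\right) = -1785$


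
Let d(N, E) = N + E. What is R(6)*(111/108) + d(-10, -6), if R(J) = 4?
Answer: -107/9 ≈ -11.889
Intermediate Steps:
d(N, E) = E + N
R(6)*(111/108) + d(-10, -6) = 4*(111/108) + (-6 - 10) = 4*(111*(1/108)) - 16 = 4*(37/36) - 16 = 37/9 - 16 = -107/9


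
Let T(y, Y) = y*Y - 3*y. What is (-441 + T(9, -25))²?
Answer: 480249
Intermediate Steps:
T(y, Y) = -3*y + Y*y (T(y, Y) = Y*y - 3*y = -3*y + Y*y)
(-441 + T(9, -25))² = (-441 + 9*(-3 - 25))² = (-441 + 9*(-28))² = (-441 - 252)² = (-693)² = 480249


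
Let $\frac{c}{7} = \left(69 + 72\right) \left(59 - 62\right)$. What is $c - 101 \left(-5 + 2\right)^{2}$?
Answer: $-3870$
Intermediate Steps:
$c = -2961$ ($c = 7 \left(69 + 72\right) \left(59 - 62\right) = 7 \cdot 141 \left(-3\right) = 7 \left(-423\right) = -2961$)
$c - 101 \left(-5 + 2\right)^{2} = -2961 - 101 \left(-5 + 2\right)^{2} = -2961 - 101 \left(-3\right)^{2} = -2961 - 909 = -3870$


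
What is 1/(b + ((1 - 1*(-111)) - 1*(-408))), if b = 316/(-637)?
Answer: 637/330924 ≈ 0.0019249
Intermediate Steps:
b = -316/637 (b = 316*(-1/637) = -316/637 ≈ -0.49608)
1/(b + ((1 - 1*(-111)) - 1*(-408))) = 1/(-316/637 + ((1 - 1*(-111)) - 1*(-408))) = 1/(-316/637 + ((1 + 111) + 408)) = 1/(-316/637 + (112 + 408)) = 1/(-316/637 + 520) = 1/(330924/637) = 637/330924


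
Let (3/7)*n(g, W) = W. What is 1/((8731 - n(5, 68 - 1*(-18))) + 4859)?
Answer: 3/40168 ≈ 7.4686e-5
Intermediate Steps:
n(g, W) = 7*W/3
1/((8731 - n(5, 68 - 1*(-18))) + 4859) = 1/((8731 - 7*(68 - 1*(-18))/3) + 4859) = 1/((8731 - 7*(68 + 18)/3) + 4859) = 1/((8731 - 7*86/3) + 4859) = 1/((8731 - 1*602/3) + 4859) = 1/((8731 - 602/3) + 4859) = 1/(25591/3 + 4859) = 1/(40168/3) = 3/40168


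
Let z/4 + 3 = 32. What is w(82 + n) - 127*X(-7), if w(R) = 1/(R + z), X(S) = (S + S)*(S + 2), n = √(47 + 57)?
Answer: -173799401/19550 - √26/19550 ≈ -8890.0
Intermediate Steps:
z = 116 (z = -12 + 4*32 = -12 + 128 = 116)
n = 2*√26 (n = √104 = 2*√26 ≈ 10.198)
X(S) = 2*S*(2 + S) (X(S) = (2*S)*(2 + S) = 2*S*(2 + S))
w(R) = 1/(116 + R) (w(R) = 1/(R + 116) = 1/(116 + R))
w(82 + n) - 127*X(-7) = 1/(116 + (82 + 2*√26)) - 127*2*(-7)*(2 - 7) = 1/(198 + 2*√26) - 127*2*(-7)*(-5) = 1/(198 + 2*√26) - 127*70 = 1/(198 + 2*√26) - 1*8890 = 1/(198 + 2*√26) - 8890 = -8890 + 1/(198 + 2*√26)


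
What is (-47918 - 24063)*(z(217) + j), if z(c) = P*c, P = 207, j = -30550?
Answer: -1034294989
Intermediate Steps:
z(c) = 207*c
(-47918 - 24063)*(z(217) + j) = (-47918 - 24063)*(207*217 - 30550) = -71981*(44919 - 30550) = -71981*14369 = -1034294989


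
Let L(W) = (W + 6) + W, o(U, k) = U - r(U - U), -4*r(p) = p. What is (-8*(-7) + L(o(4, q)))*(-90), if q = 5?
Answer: -6300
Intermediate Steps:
r(p) = -p/4
o(U, k) = U (o(U, k) = U - (-1)*(U - U)/4 = U - (-1)*0/4 = U - 1*0 = U + 0 = U)
L(W) = 6 + 2*W (L(W) = (6 + W) + W = 6 + 2*W)
(-8*(-7) + L(o(4, q)))*(-90) = (-8*(-7) + (6 + 2*4))*(-90) = (56 + (6 + 8))*(-90) = (56 + 14)*(-90) = 70*(-90) = -6300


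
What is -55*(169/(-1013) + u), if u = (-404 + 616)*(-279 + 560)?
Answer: -3319044685/1013 ≈ -3.2765e+6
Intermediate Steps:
u = 59572 (u = 212*281 = 59572)
-55*(169/(-1013) + u) = -55*(169/(-1013) + 59572) = -55*(169*(-1/1013) + 59572) = -55*(-169/1013 + 59572) = -55*60346267/1013 = -3319044685/1013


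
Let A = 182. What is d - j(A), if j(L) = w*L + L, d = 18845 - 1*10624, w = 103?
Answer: -10707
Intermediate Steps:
d = 8221 (d = 18845 - 10624 = 8221)
j(L) = 104*L (j(L) = 103*L + L = 104*L)
d - j(A) = 8221 - 104*182 = 8221 - 1*18928 = 8221 - 18928 = -10707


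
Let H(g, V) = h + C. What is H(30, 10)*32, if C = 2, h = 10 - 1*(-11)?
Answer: 736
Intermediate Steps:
h = 21 (h = 10 + 11 = 21)
H(g, V) = 23 (H(g, V) = 21 + 2 = 23)
H(30, 10)*32 = 23*32 = 736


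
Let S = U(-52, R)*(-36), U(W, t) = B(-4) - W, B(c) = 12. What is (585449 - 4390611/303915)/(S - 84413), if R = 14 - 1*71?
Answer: -59307447408/8784865685 ≈ -6.7511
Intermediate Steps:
R = -57 (R = 14 - 71 = -57)
U(W, t) = 12 - W
S = -2304 (S = (12 - 1*(-52))*(-36) = (12 + 52)*(-36) = 64*(-36) = -2304)
(585449 - 4390611/303915)/(S - 84413) = (585449 - 4390611/303915)/(-2304 - 84413) = (585449 - 4390611*1/303915)/(-86717) = (585449 - 1463537/101305)*(-1/86717) = (59307447408/101305)*(-1/86717) = -59307447408/8784865685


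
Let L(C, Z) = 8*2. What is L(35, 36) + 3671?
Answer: 3687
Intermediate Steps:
L(C, Z) = 16
L(35, 36) + 3671 = 16 + 3671 = 3687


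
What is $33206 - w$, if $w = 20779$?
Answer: $12427$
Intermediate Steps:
$33206 - w = 33206 - 20779 = 12427$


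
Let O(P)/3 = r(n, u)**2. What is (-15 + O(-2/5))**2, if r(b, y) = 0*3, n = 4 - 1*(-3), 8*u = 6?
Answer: 225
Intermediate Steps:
u = 3/4 (u = (1/8)*6 = 3/4 ≈ 0.75000)
n = 7 (n = 4 + 3 = 7)
r(b, y) = 0
O(P) = 0 (O(P) = 3*0**2 = 3*0 = 0)
(-15 + O(-2/5))**2 = (-15 + 0)**2 = (-15)**2 = 225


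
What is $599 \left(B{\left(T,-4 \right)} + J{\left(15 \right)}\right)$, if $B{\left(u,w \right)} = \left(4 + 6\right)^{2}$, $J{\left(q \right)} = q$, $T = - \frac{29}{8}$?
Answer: $68885$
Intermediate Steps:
$T = - \frac{29}{8}$ ($T = \left(-29\right) \frac{1}{8} = - \frac{29}{8} \approx -3.625$)
$B{\left(u,w \right)} = 100$ ($B{\left(u,w \right)} = 10^{2} = 100$)
$599 \left(B{\left(T,-4 \right)} + J{\left(15 \right)}\right) = 599 \left(100 + 15\right) = 599 \cdot 115 = 68885$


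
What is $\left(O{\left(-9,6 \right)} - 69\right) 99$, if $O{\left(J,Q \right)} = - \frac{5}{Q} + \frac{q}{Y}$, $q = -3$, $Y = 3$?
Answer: $- \frac{14025}{2} \approx -7012.5$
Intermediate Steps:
$O{\left(J,Q \right)} = -1 - \frac{5}{Q}$ ($O{\left(J,Q \right)} = - \frac{5}{Q} - \frac{3}{3} = - \frac{5}{Q} - 1 = -1 - \frac{5}{Q}$)
$\left(O{\left(-9,6 \right)} - 69\right) 99 = \left(\frac{-5 - 6}{6} - 69\right) 99 = \left(\frac{1}{6} \left(-11\right) - 69\right) 99 = \left(- \frac{11}{6} - 69\right) 99 = \left(- \frac{425}{6}\right) 99 = - \frac{14025}{2}$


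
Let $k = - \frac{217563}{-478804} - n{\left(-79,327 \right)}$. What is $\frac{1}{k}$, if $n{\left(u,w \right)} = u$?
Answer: $\frac{478804}{38043079} \approx 0.012586$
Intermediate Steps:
$k = \frac{38043079}{478804}$ ($k = - \frac{217563}{-478804} - -79 = \left(-217563\right) \left(- \frac{1}{478804}\right) + 79 = \frac{217563}{478804} + 79 = \frac{38043079}{478804} \approx 79.454$)
$\frac{1}{k} = \frac{1}{\frac{38043079}{478804}} = \frac{478804}{38043079}$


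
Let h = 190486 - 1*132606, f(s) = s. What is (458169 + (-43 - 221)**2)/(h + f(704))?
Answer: 175955/19528 ≈ 9.0104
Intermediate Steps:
h = 57880 (h = 190486 - 132606 = 57880)
(458169 + (-43 - 221)**2)/(h + f(704)) = (458169 + (-43 - 221)**2)/(57880 + 704) = (458169 + (-264)**2)/58584 = (458169 + 69696)*(1/58584) = 527865*(1/58584) = 175955/19528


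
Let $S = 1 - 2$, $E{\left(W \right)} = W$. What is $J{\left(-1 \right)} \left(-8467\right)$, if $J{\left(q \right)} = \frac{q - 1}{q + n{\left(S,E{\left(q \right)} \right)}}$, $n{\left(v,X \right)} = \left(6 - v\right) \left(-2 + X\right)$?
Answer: $- \frac{8467}{11} \approx -769.73$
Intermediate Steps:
$S = -1$ ($S = 1 - 2 = -1$)
$n{\left(v,X \right)} = \left(-2 + X\right) \left(6 - v\right)$
$J{\left(q \right)} = \frac{-1 + q}{-14 + 8 q}$ ($J{\left(q \right)} = \frac{q - 1}{q + \left(-12 + 2 \left(-1\right) + 6 q - q \left(-1\right)\right)} = \frac{-1 + q}{q + \left(-12 - 2 + 6 q + q\right)} = \frac{-1 + q}{q + \left(-14 + 7 q\right)} = \frac{-1 + q}{-14 + 8 q}$)
$J{\left(-1 \right)} \left(-8467\right) = \frac{1 - -1}{2 \left(7 - -4\right)} \left(-8467\right) = \frac{1 + 1}{2 \left(7 + 4\right)} \left(-8467\right) = \frac{1}{2} \cdot \frac{1}{11} \cdot 2 \left(-8467\right) = \frac{1}{11} \left(-8467\right) = - \frac{8467}{11}$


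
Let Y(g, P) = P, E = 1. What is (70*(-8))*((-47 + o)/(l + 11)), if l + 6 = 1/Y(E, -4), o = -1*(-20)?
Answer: 60480/19 ≈ 3183.2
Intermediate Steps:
o = 20
l = -25/4 (l = -6 + 1/(-4) = -6 - ¼ = -25/4 ≈ -6.2500)
(70*(-8))*((-47 + o)/(l + 11)) = (70*(-8))*((-47 + 20)/(-25/4 + 11)) = -(-15120)/19/4 = -(-15120)*4/19 = -560*(-108/19) = 60480/19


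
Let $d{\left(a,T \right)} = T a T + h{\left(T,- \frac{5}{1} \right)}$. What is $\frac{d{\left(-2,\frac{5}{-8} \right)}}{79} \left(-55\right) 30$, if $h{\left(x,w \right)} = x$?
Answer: $\frac{37125}{1264} \approx 29.371$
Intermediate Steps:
$d{\left(a,T \right)} = T + a T^{2}$ ($d{\left(a,T \right)} = T a T + T = a T^{2} + T = T + a T^{2}$)
$\frac{d{\left(-2,\frac{5}{-8} \right)}}{79} \left(-55\right) 30 = \frac{\frac{5}{-8} \left(1 + \frac{5}{-8} \left(-2\right)\right)}{79} \left(-55\right) 30 = 5 \left(- \frac{1}{8}\right) \left(1 + 5 \left(- \frac{1}{8}\right) \left(-2\right)\right) \frac{1}{79} \left(-55\right) 30 = - \frac{5 \left(1 - - \frac{5}{4}\right)}{8} \cdot \frac{1}{79} \left(-55\right) 30 = - \frac{5 \left(1 + \frac{5}{4}\right)}{8} \cdot \frac{1}{79} \left(-55\right) 30 = \left(- \frac{5}{8}\right) \frac{9}{4} \cdot \frac{1}{79} \left(-55\right) 30 = \left(- \frac{45}{32}\right) \frac{1}{79} \left(-55\right) 30 = \left(- \frac{45}{2528}\right) \left(-55\right) 30 = \frac{2475}{2528} \cdot 30 = \frac{37125}{1264}$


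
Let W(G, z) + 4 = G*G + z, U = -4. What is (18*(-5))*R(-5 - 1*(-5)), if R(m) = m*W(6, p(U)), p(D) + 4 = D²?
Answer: 0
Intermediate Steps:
p(D) = -4 + D²
W(G, z) = -4 + z + G² (W(G, z) = -4 + (G*G + z) = -4 + (G² + z) = -4 + (z + G²) = -4 + z + G²)
R(m) = 44*m (R(m) = m*(-4 + (-4 + (-4)²) + 6²) = m*(-4 + (-4 + 16) + 36) = m*(-4 + 12 + 36) = m*44 = 44*m)
(18*(-5))*R(-5 - 1*(-5)) = (18*(-5))*(44*(-5 - 1*(-5))) = -3960*(-5 + 5) = -3960*0 = -90*0 = 0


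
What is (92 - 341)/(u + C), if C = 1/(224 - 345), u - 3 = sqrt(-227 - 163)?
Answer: -5453349/2920517 + 3645609*I*sqrt(390)/5841034 ≈ -1.8673 + 12.326*I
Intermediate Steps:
u = 3 + I*sqrt(390) (u = 3 + sqrt(-227 - 163) = 3 + sqrt(-390) = 3 + I*sqrt(390) ≈ 3.0 + 19.748*I)
C = -1/121 (C = 1/(-121) = -1/121 ≈ -0.0082645)
(92 - 341)/(u + C) = (92 - 341)/((3 + I*sqrt(390)) - 1/121) = -249/(362/121 + I*sqrt(390))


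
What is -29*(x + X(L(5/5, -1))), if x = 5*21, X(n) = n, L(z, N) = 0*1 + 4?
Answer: -3161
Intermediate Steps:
L(z, N) = 4 (L(z, N) = 0 + 4 = 4)
x = 105
-29*(x + X(L(5/5, -1))) = -29*(105 + 4) = -29*109 = -3161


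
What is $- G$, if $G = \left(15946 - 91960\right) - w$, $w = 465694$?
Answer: $541708$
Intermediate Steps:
$G = -541708$ ($G = \left(15946 - 91960\right) - 465694 = -76014 - 465694 = -541708$)
$- G = \left(-1\right) \left(-541708\right) = 541708$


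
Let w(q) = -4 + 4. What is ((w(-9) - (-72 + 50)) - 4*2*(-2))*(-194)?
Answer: -7372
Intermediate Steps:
w(q) = 0
((w(-9) - (-72 + 50)) - 4*2*(-2))*(-194) = ((0 - (-72 + 50)) - 4*2*(-2))*(-194) = ((0 - 1*(-22)) - 8*(-2))*(-194) = ((0 + 22) + 16)*(-194) = (22 + 16)*(-194) = 38*(-194) = -7372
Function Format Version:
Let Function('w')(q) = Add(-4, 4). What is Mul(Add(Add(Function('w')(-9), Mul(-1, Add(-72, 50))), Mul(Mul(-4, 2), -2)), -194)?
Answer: -7372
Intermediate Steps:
Function('w')(q) = 0
Mul(Add(Add(Function('w')(-9), Mul(-1, Add(-72, 50))), Mul(Mul(-4, 2), -2)), -194) = Mul(Add(Add(0, Mul(-1, Add(-72, 50))), Mul(Mul(-4, 2), -2)), -194) = Mul(Add(Add(0, Mul(-1, -22)), Mul(-8, -2)), -194) = Mul(Add(Add(0, 22), 16), -194) = Mul(Add(22, 16), -194) = Mul(38, -194) = -7372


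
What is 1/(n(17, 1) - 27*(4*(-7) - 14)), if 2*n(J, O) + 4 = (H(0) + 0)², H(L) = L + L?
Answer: 1/1132 ≈ 0.00088339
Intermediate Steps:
H(L) = 2*L
n(J, O) = -2 (n(J, O) = -2 + (2*0 + 0)²/2 = -2 + (0 + 0)²/2 = -2 + (½)*0² = -2 + (½)*0 = -2 + 0 = -2)
1/(n(17, 1) - 27*(4*(-7) - 14)) = 1/(-2 - 27*(4*(-7) - 14)) = 1/(-2 - 27*(-28 - 14)) = 1/(-2 - 27*(-42)) = 1/(-2 + 1134) = 1/1132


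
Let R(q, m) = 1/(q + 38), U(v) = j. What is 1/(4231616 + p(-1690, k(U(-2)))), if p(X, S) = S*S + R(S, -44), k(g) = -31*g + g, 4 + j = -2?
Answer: 218/929555489 ≈ 2.3452e-7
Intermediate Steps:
j = -6 (j = -4 - 2 = -6)
U(v) = -6
R(q, m) = 1/(38 + q)
k(g) = -30*g
p(X, S) = S² + 1/(38 + S) (p(X, S) = S*S + 1/(38 + S) = S² + 1/(38 + S))
1/(4231616 + p(-1690, k(U(-2)))) = 1/(4231616 + (1 + (-30*(-6))²*(38 - 30*(-6)))/(38 - 30*(-6))) = 1/(4231616 + (1 + 180²*(38 + 180))/(38 + 180)) = 1/(4231616 + (1 + 32400*218)/218) = 1/(4231616 + (1 + 7063200)/218) = 1/(4231616 + (1/218)*7063201) = 1/(4231616 + 7063201/218) = 1/(929555489/218) = 218/929555489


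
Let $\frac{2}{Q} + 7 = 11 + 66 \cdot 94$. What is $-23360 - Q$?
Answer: $- \frac{72509441}{3104} \approx -23360.0$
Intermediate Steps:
$Q = \frac{1}{3104}$ ($Q = \frac{2}{-7 + \left(11 + 66 \cdot 94\right)} = \frac{2}{-7 + \left(11 + 6204\right)} = \frac{2}{-7 + 6215} = \frac{2}{6208} = 2 \cdot \frac{1}{6208} = \frac{1}{3104} \approx 0.00032216$)
$-23360 - Q = -23360 - \frac{1}{3104} = - \frac{72509441}{3104}$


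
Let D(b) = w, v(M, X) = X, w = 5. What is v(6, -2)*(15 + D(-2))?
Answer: -40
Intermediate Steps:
D(b) = 5
v(6, -2)*(15 + D(-2)) = -2*(15 + 5) = -2*20 = -40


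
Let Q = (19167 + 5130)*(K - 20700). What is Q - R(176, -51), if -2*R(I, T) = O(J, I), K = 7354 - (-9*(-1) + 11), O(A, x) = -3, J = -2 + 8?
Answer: -649507407/2 ≈ -3.2475e+8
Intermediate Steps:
J = 6
K = 7334 (K = 7354 - (9 + 11) = 7354 - 1*20 = 7354 - 20 = 7334)
R(I, T) = 3/2 (R(I, T) = -½*(-3) = 3/2)
Q = -324753702 (Q = (19167 + 5130)*(7334 - 20700) = 24297*(-13366) = -324753702)
Q - R(176, -51) = -324753702 - 1*3/2 = -324753702 - 3/2 = -649507407/2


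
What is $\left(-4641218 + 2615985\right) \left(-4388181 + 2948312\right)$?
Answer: $2916070214477$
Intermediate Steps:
$\left(-4641218 + 2615985\right) \left(-4388181 + 2948312\right) = \left(-2025233\right) \left(-1439869\right) = 2916070214477$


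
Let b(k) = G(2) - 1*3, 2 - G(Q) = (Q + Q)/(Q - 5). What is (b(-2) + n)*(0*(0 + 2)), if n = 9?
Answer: 0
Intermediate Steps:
G(Q) = 2 - 2*Q/(-5 + Q) (G(Q) = 2 - (Q + Q)/(Q - 5) = 2 - 2*Q/(-5 + Q))
b(k) = 1/3 (b(k) = -10/(-5 + 2) - 1*3 = -10/(-3) - 3 = -10*(-1/3) - 3 = 10/3 - 3 = 1/3)
(b(-2) + n)*(0*(0 + 2)) = (1/3 + 9)*(0*(0 + 2)) = 28*(0*2)/3 = (28/3)*0 = 0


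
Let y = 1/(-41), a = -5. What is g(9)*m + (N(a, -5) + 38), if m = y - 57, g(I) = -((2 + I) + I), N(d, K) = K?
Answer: 48113/41 ≈ 1173.5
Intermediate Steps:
y = -1/41 ≈ -0.024390
g(I) = -2 - 2*I (g(I) = -(2 + 2*I) = -2 - 2*I)
m = -2338/41 (m = -1/41 - 57 = -2338/41 ≈ -57.024)
g(9)*m + (N(a, -5) + 38) = (-2 - 2*9)*(-2338/41) + (-5 + 38) = (-2 - 18)*(-2338/41) + 33 = -20*(-2338/41) + 33 = 46760/41 + 33 = 48113/41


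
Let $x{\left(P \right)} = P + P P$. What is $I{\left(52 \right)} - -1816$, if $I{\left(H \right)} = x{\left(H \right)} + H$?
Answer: $4624$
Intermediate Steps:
$x{\left(P \right)} = P + P^{2}$
$I{\left(H \right)} = H + H \left(1 + H\right)$ ($I{\left(H \right)} = H \left(1 + H\right) + H = H + H \left(1 + H\right)$)
$I{\left(52 \right)} - -1816 = 52 \left(2 + 52\right) - -1816 = 52 \cdot 54 + 1816 = 2808 + 1816 = 4624$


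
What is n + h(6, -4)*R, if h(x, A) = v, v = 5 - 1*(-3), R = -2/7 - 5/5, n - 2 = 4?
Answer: -30/7 ≈ -4.2857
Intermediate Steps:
n = 6 (n = 2 + 4 = 6)
R = -9/7 (R = -2*1/7 - 5*1/5 = -2/7 - 1 = -9/7 ≈ -1.2857)
v = 8 (v = 5 + 3 = 8)
h(x, A) = 8
n + h(6, -4)*R = 6 + 8*(-9/7) = 6 - 72/7 = -30/7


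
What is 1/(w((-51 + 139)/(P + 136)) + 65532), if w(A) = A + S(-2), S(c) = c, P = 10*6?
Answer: 49/3210992 ≈ 1.5260e-5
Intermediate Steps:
P = 60
w(A) = -2 + A (w(A) = A - 2 = -2 + A)
1/(w((-51 + 139)/(P + 136)) + 65532) = 1/((-2 + (-51 + 139)/(60 + 136)) + 65532) = 1/((-2 + 88/196) + 65532) = 1/((-2 + 88*(1/196)) + 65532) = 1/((-2 + 22/49) + 65532) = 1/(-76/49 + 65532) = 1/(3210992/49) = 49/3210992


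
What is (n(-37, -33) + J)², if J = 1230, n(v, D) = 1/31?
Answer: 1453973161/961 ≈ 1.5130e+6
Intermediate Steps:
n(v, D) = 1/31
(n(-37, -33) + J)² = (1/31 + 1230)² = (38131/31)² = 1453973161/961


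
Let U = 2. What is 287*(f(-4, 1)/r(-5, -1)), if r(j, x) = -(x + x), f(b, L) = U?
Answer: 287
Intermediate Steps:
f(b, L) = 2
r(j, x) = -2*x
287*(f(-4, 1)/r(-5, -1)) = 287*(2/((-2*(-1)))) = 287*(2/2) = 287*(2*(½)) = 287*1 = 287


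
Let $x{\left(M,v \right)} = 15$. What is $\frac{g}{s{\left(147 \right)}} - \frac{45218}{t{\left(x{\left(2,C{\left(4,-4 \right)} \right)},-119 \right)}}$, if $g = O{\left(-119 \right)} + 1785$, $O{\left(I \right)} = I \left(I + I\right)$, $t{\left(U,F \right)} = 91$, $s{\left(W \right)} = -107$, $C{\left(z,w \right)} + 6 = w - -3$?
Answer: $- \frac{7578063}{9737} \approx -778.28$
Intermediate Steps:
$C{\left(z,w \right)} = -3 + w$ ($C{\left(z,w \right)} = -6 + \left(w - -3\right) = -6 + \left(w + 3\right) = -6 + \left(3 + w\right) = -3 + w$)
$O{\left(I \right)} = 2 I^{2}$ ($O{\left(I \right)} = I 2 I = 2 I^{2}$)
$g = 30107$ ($g = 2 \left(-119\right)^{2} + 1785 = 2 \cdot 14161 + 1785 = 28322 + 1785 = 30107$)
$\frac{g}{s{\left(147 \right)}} - \frac{45218}{t{\left(x{\left(2,C{\left(4,-4 \right)} \right)},-119 \right)}} = \frac{30107}{-107} - \frac{45218}{91} = 30107 \left(- \frac{1}{107}\right) - \frac{45218}{91} = - \frac{30107}{107} - \frac{45218}{91} = - \frac{7578063}{9737}$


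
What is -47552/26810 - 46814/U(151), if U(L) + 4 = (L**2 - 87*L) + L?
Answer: -860808006/131516455 ≈ -6.5452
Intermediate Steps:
U(L) = -4 + L**2 - 86*L (U(L) = -4 + ((L**2 - 87*L) + L) = -4 + (L**2 - 86*L) = -4 + L**2 - 86*L)
-47552/26810 - 46814/U(151) = -47552/26810 - 46814/(-4 + 151**2 - 86*151) = -47552*1/26810 - 46814/(-4 + 22801 - 12986) = -23776/13405 - 46814/9811 = -860808006/131516455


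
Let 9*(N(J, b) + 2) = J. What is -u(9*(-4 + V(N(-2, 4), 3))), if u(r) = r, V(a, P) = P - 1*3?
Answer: 36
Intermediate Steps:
N(J, b) = -2 + J/9
V(a, P) = -3 + P (V(a, P) = P - 3 = -3 + P)
-u(9*(-4 + V(N(-2, 4), 3))) = -9*(-4 + (-3 + 3)) = -9*(-4 + 0) = -9*(-4) = -1*(-36) = 36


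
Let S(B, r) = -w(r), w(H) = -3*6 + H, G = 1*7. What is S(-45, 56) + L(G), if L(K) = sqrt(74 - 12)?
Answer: -38 + sqrt(62) ≈ -30.126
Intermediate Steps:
G = 7
w(H) = -18 + H
L(K) = sqrt(62)
S(B, r) = 18 - r (S(B, r) = -(-18 + r) = 18 - r)
S(-45, 56) + L(G) = (18 - 1*56) + sqrt(62) = (18 - 56) + sqrt(62) = -38 + sqrt(62)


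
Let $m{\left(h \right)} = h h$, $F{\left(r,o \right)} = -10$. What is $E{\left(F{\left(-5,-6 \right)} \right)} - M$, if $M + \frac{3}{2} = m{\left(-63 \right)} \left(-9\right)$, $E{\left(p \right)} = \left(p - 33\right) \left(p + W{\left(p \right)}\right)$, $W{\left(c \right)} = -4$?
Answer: $\frac{72649}{2} \approx 36325.0$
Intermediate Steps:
$m{\left(h \right)} = h^{2}$
$E{\left(p \right)} = \left(-33 + p\right) \left(-4 + p\right)$ ($E{\left(p \right)} = \left(p - 33\right) \left(p - 4\right) = \left(-33 + p\right) \left(-4 + p\right)$)
$M = - \frac{71445}{2}$ ($M = - \frac{3}{2} + \left(-63\right)^{2} \left(-9\right) = - \frac{3}{2} + 3969 \left(-9\right) = - \frac{3}{2} - 35721 = - \frac{71445}{2} \approx -35723.0$)
$E{\left(F{\left(-5,-6 \right)} \right)} - M = \left(132 + \left(-10\right)^{2} - -370\right) - - \frac{71445}{2} = \left(132 + 100 + 370\right) + \frac{71445}{2} = 602 + \frac{71445}{2} = \frac{72649}{2}$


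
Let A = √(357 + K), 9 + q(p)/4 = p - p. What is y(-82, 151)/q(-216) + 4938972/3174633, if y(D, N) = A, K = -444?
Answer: 1646324/1058211 - I*√87/36 ≈ 1.5558 - 0.25909*I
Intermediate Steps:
q(p) = -36 (q(p) = -36 + 4*(p - p) = -36 + 4*0 = -36 + 0 = -36)
A = I*√87 (A = √(357 - 444) = √(-87) = I*√87 ≈ 9.3274*I)
y(D, N) = I*√87
y(-82, 151)/q(-216) + 4938972/3174633 = (I*√87)/(-36) + 4938972/3174633 = (I*√87)*(-1/36) + 4938972*(1/3174633) = -I*√87/36 + 1646324/1058211 = 1646324/1058211 - I*√87/36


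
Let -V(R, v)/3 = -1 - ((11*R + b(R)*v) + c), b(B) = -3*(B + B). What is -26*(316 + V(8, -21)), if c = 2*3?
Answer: -94250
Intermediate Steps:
b(B) = -6*B
c = 6
V(R, v) = 21 + 33*R - 18*R*v (V(R, v) = -3*(-1 - ((11*R + (-6*R)*v) + 6)) = -3*(-1 - ((11*R - 6*R*v) + 6)) = -3*(-1 - (6 + 11*R - 6*R*v)) = -3*(-1 + (-6 - 11*R + 6*R*v)) = -3*(-7 - 11*R + 6*R*v) = 21 + 33*R - 18*R*v)
-26*(316 + V(8, -21)) = -26*(316 + (21 + 33*8 - 18*8*(-21))) = -26*(316 + (21 + 264 + 3024)) = -26*(316 + 3309) = -26*3625 = -94250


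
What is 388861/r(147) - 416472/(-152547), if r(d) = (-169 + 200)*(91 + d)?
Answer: 20797436461/375163922 ≈ 55.436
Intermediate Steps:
r(d) = 2821 + 31*d (r(d) = 31*(91 + d) = 2821 + 31*d)
388861/r(147) - 416472/(-152547) = 388861/(2821 + 31*147) - 416472/(-152547) = 388861/(2821 + 4557) - 416472*(-1/152547) = 388861/7378 + 138824/50849 = 20797436461/375163922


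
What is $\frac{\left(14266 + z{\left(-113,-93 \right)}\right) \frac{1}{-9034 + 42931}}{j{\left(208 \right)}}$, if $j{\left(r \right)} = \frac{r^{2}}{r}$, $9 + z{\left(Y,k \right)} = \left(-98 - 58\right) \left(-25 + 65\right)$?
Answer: $\frac{8017}{7050576} \approx 0.0011371$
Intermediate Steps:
$z{\left(Y,k \right)} = -6249$ ($z{\left(Y,k \right)} = -9 + \left(-98 - 58\right) \left(-25 + 65\right) = -9 - 6240 = -6249$)
$j{\left(r \right)} = r$
$\frac{\left(14266 + z{\left(-113,-93 \right)}\right) \frac{1}{-9034 + 42931}}{j{\left(208 \right)}} = \frac{\left(14266 - 6249\right) \frac{1}{-9034 + 42931}}{208} = \frac{8017}{33897} \cdot \frac{1}{208} = \frac{8017}{7050576}$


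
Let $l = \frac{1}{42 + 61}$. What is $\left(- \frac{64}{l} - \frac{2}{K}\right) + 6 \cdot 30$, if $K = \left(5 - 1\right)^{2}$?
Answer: $- \frac{51297}{8} \approx -6412.1$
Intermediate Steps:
$K = 16$ ($K = 4^{2} = 16$)
$l = \frac{1}{103} \approx 0.0097087$
$\left(- \frac{64}{l} - \frac{2}{K}\right) + 6 \cdot 30 = \left(- 64 \frac{1}{\frac{1}{103}} - \frac{2}{16}\right) + 6 \cdot 30 = \left(\left(-64\right) 103 - \frac{1}{8}\right) + 180 = \left(-6592 - \frac{1}{8}\right) + 180 = - \frac{52737}{8} + 180 = - \frac{51297}{8}$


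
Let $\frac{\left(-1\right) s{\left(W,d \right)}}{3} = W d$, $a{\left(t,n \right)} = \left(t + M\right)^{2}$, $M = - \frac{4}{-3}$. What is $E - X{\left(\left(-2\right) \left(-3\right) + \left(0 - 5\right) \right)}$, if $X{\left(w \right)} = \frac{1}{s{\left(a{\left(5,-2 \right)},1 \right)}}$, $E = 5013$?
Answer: $\frac{1809696}{361} \approx 5013.0$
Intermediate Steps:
$M = \frac{4}{3}$ ($M = \left(-4\right) \left(- \frac{1}{3}\right) = \frac{4}{3} \approx 1.3333$)
$a{\left(t,n \right)} = \left(\frac{4}{3} + t\right)^{2}$ ($a{\left(t,n \right)} = \left(t + \frac{4}{3}\right)^{2} = \left(\frac{4}{3} + t\right)^{2}$)
$s{\left(W,d \right)} = - 3 W d$
$X{\left(w \right)} = - \frac{3}{361}$ ($X{\left(w \right)} = \frac{1}{\left(-3\right) \frac{\left(4 + 3 \cdot 5\right)^{2}}{9} \cdot 1} = \frac{1}{\left(-3\right) \frac{\left(4 + 15\right)^{2}}{9} \cdot 1} = \frac{1}{\left(-3\right) \frac{19^{2}}{9} \cdot 1} = \frac{1}{\left(-3\right) \frac{1}{9} \cdot 361 \cdot 1} = \frac{1}{\left(-3\right) \frac{361}{9} \cdot 1} = \frac{1}{- \frac{361}{3}} = - \frac{3}{361}$)
$E - X{\left(\left(-2\right) \left(-3\right) + \left(0 - 5\right) \right)} = 5013 - - \frac{3}{361} = 5013 + \frac{3}{361} = \frac{1809696}{361}$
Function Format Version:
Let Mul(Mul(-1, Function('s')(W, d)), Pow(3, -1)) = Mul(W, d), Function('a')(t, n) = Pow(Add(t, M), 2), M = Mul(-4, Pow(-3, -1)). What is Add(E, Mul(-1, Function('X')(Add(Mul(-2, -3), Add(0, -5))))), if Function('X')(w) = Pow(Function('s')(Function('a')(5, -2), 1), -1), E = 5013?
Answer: Rational(1809696, 361) ≈ 5013.0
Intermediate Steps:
M = Rational(4, 3) (M = Mul(-4, Rational(-1, 3)) = Rational(4, 3) ≈ 1.3333)
Function('a')(t, n) = Pow(Add(Rational(4, 3), t), 2) (Function('a')(t, n) = Pow(Add(t, Rational(4, 3)), 2) = Pow(Add(Rational(4, 3), t), 2))
Function('s')(W, d) = Mul(-3, W, d) (Function('s')(W, d) = Mul(-3, Mul(W, d)) = Mul(-3, W, d))
Function('X')(w) = Rational(-3, 361) (Function('X')(w) = Pow(Mul(-3, Mul(Rational(1, 9), Pow(Add(4, Mul(3, 5)), 2)), 1), -1) = Pow(Mul(-3, Mul(Rational(1, 9), Pow(Add(4, 15), 2)), 1), -1) = Pow(Mul(-3, Mul(Rational(1, 9), Pow(19, 2)), 1), -1) = Pow(Mul(-3, Mul(Rational(1, 9), 361), 1), -1) = Pow(Mul(-3, Rational(361, 9), 1), -1) = Pow(Rational(-361, 3), -1) = Rational(-3, 361))
Add(E, Mul(-1, Function('X')(Add(Mul(-2, -3), Add(0, -5))))) = Add(5013, Mul(-1, Rational(-3, 361))) = Add(5013, Rational(3, 361)) = Rational(1809696, 361)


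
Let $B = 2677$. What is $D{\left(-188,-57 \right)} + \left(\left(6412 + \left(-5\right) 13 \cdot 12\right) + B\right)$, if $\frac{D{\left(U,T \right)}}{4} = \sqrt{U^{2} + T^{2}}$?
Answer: $8309 + 4 \sqrt{38593} \approx 9094.8$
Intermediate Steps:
$D{\left(U,T \right)} = 4 \sqrt{T^{2} + U^{2}}$ ($D{\left(U,T \right)} = 4 \sqrt{U^{2} + T^{2}} = 4 \sqrt{T^{2} + U^{2}}$)
$D{\left(-188,-57 \right)} + \left(\left(6412 + \left(-5\right) 13 \cdot 12\right) + B\right) = 4 \sqrt{\left(-57\right)^{2} + \left(-188\right)^{2}} + \left(\left(6412 + \left(-5\right) 13 \cdot 12\right) + 2677\right) = 4 \sqrt{3249 + 35344} + \left(\left(6412 - 780\right) + 2677\right) = 4 \sqrt{38593} + \left(\left(6412 - 780\right) + 2677\right) = 4 \sqrt{38593} + \left(5632 + 2677\right) = 4 \sqrt{38593} + 8309 = 8309 + 4 \sqrt{38593}$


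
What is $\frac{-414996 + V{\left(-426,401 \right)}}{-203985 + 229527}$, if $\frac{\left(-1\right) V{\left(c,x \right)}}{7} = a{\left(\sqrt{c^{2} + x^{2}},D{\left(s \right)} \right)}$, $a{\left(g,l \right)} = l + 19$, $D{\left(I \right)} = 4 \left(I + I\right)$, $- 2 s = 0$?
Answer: $- \frac{37739}{2322} \approx -16.253$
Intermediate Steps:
$s = 0$ ($s = \left(- \frac{1}{2}\right) 0 = 0$)
$D{\left(I \right)} = 8 I$ ($D{\left(I \right)} = 4 \cdot 2 I = 8 I$)
$a{\left(g,l \right)} = 19 + l$
$V{\left(c,x \right)} = -133$ ($V{\left(c,x \right)} = - 7 \left(19 + 8 \cdot 0\right) = - 7 \left(19 + 0\right) = \left(-7\right) 19 = -133$)
$\frac{-414996 + V{\left(-426,401 \right)}}{-203985 + 229527} = \frac{-414996 - 133}{-203985 + 229527} = - \frac{415129}{25542} = \left(-415129\right) \frac{1}{25542} = - \frac{37739}{2322}$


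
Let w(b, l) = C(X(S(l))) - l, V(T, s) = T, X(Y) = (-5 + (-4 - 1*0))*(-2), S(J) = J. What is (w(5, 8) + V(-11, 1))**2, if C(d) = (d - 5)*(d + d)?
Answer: 201601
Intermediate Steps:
X(Y) = 18 (X(Y) = (-5 + (-4 + 0))*(-2) = (-5 - 4)*(-2) = -9*(-2) = 18)
C(d) = 2*d*(-5 + d) (C(d) = (-5 + d)*(2*d) = 2*d*(-5 + d))
w(b, l) = 468 - l (w(b, l) = 2*18*(-5 + 18) - l = 2*18*13 - l = 468 - l)
(w(5, 8) + V(-11, 1))**2 = ((468 - 1*8) - 11)**2 = ((468 - 8) - 11)**2 = (460 - 11)**2 = 449**2 = 201601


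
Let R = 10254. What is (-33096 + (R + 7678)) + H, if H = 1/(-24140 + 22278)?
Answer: -28235369/1862 ≈ -15164.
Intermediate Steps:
H = -1/1862 (H = 1/(-1862) = -1/1862 ≈ -0.00053706)
(-33096 + (R + 7678)) + H = (-33096 + (10254 + 7678)) - 1/1862 = (-33096 + 17932) - 1/1862 = -15164 - 1/1862 = -28235369/1862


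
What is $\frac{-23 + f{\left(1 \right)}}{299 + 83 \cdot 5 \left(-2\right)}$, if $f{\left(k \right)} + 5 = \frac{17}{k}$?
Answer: $\frac{11}{531} \approx 0.020716$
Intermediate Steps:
$f{\left(k \right)} = -5 + \frac{17}{k}$
$\frac{-23 + f{\left(1 \right)}}{299 + 83 \cdot 5 \left(-2\right)} = \frac{-23 - \left(5 - \frac{17}{1}\right)}{299 + 83 \cdot 5 \left(-2\right)} = \frac{-23 + \left(-5 + 17 \cdot 1\right)}{299 + 83 \left(-10\right)} = \frac{-23 + \left(-5 + 17\right)}{299 - 830} = \frac{-23 + 12}{-531} = \left(-11\right) \left(- \frac{1}{531}\right) = \frac{11}{531}$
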